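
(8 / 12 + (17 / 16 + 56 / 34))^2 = 7590025 / 665856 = 11.40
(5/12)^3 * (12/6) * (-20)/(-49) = 625/10584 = 0.06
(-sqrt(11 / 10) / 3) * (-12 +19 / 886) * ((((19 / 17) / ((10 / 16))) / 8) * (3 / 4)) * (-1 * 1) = -201647 * sqrt(110) / 3012400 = -0.70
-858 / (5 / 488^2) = -204327552 / 5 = -40865510.40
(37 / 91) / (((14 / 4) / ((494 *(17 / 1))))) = 47804 / 49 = 975.59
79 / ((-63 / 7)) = -79 / 9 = -8.78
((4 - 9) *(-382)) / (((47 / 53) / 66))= 6681180 / 47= 142152.77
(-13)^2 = 169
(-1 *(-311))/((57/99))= 10263/19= 540.16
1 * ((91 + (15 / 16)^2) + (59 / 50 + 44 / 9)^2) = 1668085729 / 12960000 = 128.71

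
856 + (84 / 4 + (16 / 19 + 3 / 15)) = 83414 / 95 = 878.04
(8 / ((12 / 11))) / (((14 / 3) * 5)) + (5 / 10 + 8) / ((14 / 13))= 1149 / 140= 8.21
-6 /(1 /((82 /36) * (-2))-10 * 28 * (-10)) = -246 /114791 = -0.00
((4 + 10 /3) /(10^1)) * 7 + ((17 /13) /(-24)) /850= 26693 /5200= 5.13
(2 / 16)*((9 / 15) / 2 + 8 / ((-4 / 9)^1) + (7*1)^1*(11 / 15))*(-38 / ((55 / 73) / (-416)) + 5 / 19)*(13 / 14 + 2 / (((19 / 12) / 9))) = -405295.29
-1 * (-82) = 82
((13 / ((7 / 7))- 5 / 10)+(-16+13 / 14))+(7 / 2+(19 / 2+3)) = 94 / 7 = 13.43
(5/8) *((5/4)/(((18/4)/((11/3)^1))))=275/432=0.64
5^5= 3125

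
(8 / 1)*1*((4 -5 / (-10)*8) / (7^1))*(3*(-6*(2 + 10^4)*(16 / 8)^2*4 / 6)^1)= -30726144 / 7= -4389449.14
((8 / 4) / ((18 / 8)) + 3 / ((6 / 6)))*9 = 35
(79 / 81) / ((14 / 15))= 395 / 378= 1.04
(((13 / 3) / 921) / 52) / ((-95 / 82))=-41 / 524970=-0.00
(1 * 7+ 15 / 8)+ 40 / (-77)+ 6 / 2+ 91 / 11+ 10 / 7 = 1853 / 88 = 21.06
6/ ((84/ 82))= 41/ 7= 5.86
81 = 81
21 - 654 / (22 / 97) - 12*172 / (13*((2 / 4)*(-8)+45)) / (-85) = -1426541136 / 498355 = -2862.50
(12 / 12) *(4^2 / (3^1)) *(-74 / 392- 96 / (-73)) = 64460 / 10731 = 6.01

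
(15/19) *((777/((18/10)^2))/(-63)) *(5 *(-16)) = 370000/1539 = 240.42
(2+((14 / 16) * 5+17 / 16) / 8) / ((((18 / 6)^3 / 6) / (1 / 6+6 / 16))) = 4459 / 13824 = 0.32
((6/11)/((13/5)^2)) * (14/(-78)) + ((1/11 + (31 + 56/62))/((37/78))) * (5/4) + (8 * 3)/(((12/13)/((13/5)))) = 21052219437/138597745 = 151.89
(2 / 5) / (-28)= -0.01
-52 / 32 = -13 / 8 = -1.62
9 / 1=9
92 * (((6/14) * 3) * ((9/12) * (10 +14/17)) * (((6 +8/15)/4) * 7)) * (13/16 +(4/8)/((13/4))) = 46891089/4420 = 10608.84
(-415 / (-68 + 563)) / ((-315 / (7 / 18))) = 83 / 80190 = 0.00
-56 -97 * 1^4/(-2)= -15/2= -7.50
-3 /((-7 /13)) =39 /7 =5.57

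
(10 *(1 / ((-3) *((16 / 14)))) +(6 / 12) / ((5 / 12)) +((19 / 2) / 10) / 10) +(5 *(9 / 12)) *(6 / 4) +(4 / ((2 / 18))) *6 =66001 / 300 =220.00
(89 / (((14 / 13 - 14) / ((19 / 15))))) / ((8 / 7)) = -21983 / 2880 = -7.63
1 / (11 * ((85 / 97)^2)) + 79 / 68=406961 / 317900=1.28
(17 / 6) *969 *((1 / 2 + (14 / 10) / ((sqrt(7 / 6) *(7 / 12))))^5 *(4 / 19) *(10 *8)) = 3803142029 / 1225 + 125854143096 *sqrt(42) / 214375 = 6909284.77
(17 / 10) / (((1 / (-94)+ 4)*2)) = 799 / 3750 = 0.21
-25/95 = -5/19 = -0.26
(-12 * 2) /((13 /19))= -456 /13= -35.08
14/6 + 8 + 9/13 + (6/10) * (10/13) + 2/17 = 11.60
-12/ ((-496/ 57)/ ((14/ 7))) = 171/ 62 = 2.76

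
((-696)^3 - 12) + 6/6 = -337153547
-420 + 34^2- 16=720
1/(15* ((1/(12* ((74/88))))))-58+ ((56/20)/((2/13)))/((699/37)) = -433382/7689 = -56.36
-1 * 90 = -90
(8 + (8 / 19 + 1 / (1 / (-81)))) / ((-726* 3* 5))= 1379 / 206910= 0.01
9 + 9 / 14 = 135 / 14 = 9.64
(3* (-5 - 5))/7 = -30/7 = -4.29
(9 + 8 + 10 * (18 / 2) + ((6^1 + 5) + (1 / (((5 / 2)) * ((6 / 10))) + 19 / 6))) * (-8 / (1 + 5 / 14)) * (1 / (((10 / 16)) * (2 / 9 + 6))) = -184.67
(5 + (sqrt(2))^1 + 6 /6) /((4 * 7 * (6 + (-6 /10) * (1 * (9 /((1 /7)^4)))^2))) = -5 /6537284194-5 * sqrt(2) /39223705164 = -0.00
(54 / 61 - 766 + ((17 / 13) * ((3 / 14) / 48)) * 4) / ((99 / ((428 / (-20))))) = 403939017 / 2442440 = 165.38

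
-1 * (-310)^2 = -96100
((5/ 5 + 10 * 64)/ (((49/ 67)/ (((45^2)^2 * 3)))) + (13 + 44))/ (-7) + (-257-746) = -528328972447/ 343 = -1540317703.93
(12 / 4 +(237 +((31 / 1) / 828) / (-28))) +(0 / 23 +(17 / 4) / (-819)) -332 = -3961433 / 43056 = -92.01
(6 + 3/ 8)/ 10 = 51/ 80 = 0.64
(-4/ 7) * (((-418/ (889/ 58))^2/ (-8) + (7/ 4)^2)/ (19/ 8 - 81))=-2273634686/ 3479783363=-0.65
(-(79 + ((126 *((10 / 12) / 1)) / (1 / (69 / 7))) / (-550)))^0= 1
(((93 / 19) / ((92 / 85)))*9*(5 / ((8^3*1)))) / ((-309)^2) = 39525 / 9494800384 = 0.00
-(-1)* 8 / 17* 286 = 2288 / 17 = 134.59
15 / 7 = 2.14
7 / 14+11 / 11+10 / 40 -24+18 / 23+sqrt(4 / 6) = -1975 / 92+sqrt(6) / 3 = -20.65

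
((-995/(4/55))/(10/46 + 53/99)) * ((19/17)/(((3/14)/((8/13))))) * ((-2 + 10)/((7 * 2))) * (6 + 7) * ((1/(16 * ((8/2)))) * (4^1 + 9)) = -10259459925/116552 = -88024.74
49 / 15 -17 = -206 / 15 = -13.73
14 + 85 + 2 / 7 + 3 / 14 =199 / 2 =99.50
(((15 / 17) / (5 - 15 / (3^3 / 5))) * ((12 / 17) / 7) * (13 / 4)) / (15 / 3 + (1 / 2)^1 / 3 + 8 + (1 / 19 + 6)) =60021 / 8864786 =0.01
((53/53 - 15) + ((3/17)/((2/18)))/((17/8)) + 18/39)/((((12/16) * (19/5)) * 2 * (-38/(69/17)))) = 5526440/23056709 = 0.24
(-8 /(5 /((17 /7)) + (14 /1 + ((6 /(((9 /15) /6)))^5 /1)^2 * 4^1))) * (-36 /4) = 408 /13705666560000000091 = 0.00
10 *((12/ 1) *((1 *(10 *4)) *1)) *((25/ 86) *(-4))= -5581.40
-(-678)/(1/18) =12204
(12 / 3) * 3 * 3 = 36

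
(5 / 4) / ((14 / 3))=15 / 56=0.27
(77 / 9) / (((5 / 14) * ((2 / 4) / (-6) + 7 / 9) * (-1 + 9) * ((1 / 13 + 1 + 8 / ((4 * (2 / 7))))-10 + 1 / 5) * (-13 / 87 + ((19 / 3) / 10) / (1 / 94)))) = -87087 / 2066560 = -0.04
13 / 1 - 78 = -65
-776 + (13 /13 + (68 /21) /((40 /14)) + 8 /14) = -81196 /105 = -773.30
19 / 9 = 2.11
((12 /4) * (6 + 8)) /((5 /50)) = 420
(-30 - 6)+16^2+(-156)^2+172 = 24728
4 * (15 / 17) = 60 / 17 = 3.53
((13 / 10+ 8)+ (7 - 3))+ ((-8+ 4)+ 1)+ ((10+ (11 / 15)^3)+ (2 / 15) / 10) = 139777 / 6750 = 20.71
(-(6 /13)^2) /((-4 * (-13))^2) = -9 /114244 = -0.00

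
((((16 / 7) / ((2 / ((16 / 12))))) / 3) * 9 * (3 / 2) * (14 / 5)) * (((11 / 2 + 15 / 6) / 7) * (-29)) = -22272 / 35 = -636.34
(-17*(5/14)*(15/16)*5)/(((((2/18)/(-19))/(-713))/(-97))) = 75394135125/224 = 336580960.38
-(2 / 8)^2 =-1 / 16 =-0.06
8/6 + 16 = 52/3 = 17.33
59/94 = 0.63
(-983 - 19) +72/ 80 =-10011/ 10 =-1001.10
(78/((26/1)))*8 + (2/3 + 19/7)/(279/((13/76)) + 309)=24.00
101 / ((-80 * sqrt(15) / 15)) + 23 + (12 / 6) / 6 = 70 / 3 - 101 * sqrt(15) / 80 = 18.44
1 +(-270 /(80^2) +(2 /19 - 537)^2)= 66598877933 /231040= 288256.92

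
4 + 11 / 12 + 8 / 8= 71 / 12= 5.92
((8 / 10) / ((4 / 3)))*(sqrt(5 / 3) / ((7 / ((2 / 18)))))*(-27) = -3*sqrt(15) / 35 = -0.33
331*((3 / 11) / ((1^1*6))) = 331 / 22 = 15.05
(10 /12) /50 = 1 /60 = 0.02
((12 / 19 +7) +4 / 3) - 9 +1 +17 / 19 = 106 / 57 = 1.86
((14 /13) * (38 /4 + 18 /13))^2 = 3924361 /28561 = 137.40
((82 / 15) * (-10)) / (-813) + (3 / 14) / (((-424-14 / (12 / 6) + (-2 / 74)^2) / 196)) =-21735695 / 719551341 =-0.03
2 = 2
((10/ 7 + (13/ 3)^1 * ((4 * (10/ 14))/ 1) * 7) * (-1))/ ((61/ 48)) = -69.32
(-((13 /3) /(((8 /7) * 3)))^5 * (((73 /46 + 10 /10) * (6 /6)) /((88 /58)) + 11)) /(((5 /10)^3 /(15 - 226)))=33859141749730115 /489534160896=69166.04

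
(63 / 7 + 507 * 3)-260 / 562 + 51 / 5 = 2163331 / 1405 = 1539.74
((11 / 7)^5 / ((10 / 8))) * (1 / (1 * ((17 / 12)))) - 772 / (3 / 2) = -2182559336 / 4285785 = -509.26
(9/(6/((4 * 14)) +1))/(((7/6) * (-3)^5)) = -8/279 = -0.03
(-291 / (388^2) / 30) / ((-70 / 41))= 41 / 1086400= 0.00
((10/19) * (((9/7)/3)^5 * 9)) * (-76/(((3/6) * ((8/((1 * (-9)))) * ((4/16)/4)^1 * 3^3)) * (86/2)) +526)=496871820/13731319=36.19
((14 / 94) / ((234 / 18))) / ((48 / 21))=0.01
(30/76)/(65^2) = 3/32110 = 0.00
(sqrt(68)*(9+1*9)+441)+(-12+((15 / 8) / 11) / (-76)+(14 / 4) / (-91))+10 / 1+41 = 36*sqrt(17)+41729581 / 86944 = 628.39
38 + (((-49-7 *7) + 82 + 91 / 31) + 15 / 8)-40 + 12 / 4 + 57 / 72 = -9.40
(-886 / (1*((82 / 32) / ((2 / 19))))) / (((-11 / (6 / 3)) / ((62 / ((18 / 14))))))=24609536 / 77121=319.10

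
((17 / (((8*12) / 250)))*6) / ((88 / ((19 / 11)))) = 40375 / 7744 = 5.21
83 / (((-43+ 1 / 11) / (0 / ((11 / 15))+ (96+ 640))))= -83996 / 59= -1423.66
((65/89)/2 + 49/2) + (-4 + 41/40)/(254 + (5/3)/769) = 51846781723/2086099480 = 24.85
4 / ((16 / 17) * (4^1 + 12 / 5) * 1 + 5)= 340 / 937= 0.36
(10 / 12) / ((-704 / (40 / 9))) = -25 / 4752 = -0.01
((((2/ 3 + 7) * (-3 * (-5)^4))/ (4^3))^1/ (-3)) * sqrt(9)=14375/ 64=224.61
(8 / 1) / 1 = 8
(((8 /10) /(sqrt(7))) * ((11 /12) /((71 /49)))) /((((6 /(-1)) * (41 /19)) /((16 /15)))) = -11704 * sqrt(7) /1964925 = -0.02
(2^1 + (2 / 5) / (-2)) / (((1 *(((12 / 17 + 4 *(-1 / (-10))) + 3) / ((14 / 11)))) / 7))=14994 / 3839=3.91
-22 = -22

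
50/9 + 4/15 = 5.82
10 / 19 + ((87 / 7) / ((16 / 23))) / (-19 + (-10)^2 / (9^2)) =-1467859 / 3062192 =-0.48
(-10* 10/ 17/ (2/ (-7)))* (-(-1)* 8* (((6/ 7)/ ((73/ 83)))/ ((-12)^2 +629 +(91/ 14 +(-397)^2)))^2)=396806400/ 63635573838013079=0.00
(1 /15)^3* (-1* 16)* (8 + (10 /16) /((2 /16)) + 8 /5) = -1168 /16875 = -0.07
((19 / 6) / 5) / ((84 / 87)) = 551 / 840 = 0.66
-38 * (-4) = 152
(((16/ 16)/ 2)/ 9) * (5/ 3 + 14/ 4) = 31/ 108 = 0.29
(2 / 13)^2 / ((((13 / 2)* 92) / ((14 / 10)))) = 14 / 252655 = 0.00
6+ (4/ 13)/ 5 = 394/ 65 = 6.06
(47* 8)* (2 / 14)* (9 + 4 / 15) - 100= 41764 / 105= 397.75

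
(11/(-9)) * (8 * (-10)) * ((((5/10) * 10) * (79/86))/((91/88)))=15294400/35217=434.29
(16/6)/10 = 0.27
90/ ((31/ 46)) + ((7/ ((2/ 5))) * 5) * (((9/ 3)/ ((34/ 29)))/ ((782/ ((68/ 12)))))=13107245/ 96968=135.17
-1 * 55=-55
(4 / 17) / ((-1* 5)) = -4 / 85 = -0.05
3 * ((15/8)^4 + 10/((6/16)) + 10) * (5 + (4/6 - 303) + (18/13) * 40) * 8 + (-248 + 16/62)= -44093807675/154752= -284932.07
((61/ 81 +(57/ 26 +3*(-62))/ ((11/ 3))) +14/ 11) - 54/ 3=-1531355/ 23166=-66.10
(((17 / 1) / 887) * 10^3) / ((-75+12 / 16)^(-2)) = 187444125 / 1774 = 105661.85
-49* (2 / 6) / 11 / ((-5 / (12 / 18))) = 98 / 495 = 0.20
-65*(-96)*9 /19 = 2955.79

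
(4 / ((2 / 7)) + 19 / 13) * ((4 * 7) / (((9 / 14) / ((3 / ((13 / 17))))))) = 446488 / 169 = 2641.94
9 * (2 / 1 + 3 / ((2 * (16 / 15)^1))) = 981 / 32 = 30.66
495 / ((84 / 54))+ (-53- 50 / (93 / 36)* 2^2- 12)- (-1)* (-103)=31593 / 434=72.79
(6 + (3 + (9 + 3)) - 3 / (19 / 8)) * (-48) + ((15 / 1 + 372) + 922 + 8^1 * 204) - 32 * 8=1737.63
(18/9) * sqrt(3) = 2 * sqrt(3) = 3.46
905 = 905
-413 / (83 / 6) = -2478 / 83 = -29.86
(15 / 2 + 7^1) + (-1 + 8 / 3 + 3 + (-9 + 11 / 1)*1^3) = 127 / 6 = 21.17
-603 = -603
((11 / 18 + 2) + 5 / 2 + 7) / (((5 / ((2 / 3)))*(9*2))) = 0.09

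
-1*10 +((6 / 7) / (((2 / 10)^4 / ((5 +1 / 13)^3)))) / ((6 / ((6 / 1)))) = 1077956210 / 15379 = 70092.74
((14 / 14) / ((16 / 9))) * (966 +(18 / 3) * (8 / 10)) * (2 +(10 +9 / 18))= 109215 / 16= 6825.94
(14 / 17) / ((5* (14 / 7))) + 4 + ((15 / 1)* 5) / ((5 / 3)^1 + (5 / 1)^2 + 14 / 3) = 51743 / 7990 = 6.48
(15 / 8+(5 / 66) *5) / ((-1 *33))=-595 / 8712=-0.07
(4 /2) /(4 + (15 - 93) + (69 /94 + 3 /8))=-752 /27407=-0.03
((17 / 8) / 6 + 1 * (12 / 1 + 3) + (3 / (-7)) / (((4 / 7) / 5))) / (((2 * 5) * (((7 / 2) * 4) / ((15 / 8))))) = 557 / 3584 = 0.16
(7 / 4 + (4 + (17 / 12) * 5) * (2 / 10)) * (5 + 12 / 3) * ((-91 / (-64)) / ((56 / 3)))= 13923 / 5120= 2.72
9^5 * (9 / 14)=531441 / 14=37960.07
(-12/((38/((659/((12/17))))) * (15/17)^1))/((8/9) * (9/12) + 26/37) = -7046687/28880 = -244.00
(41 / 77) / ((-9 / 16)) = -656 / 693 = -0.95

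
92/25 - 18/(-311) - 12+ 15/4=-140327/31100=-4.51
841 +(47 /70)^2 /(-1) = 4118691 /4900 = 840.55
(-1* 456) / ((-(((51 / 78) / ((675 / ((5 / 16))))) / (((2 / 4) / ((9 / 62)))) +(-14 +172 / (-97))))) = -8556238080 / 295961551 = -28.91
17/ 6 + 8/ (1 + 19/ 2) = 151/ 42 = 3.60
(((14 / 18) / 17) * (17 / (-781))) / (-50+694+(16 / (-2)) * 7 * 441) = 1 / 24151644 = 0.00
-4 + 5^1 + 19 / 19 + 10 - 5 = 7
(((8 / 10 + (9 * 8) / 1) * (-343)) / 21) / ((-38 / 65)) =115934 / 57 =2033.93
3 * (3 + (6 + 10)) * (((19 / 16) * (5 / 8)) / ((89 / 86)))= 232845 / 5696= 40.88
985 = 985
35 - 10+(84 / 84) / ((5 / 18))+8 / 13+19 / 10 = 809 / 26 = 31.12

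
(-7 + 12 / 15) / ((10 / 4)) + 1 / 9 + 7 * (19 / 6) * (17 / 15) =3413 / 150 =22.75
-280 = -280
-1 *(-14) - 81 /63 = 89 /7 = 12.71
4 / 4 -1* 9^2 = -80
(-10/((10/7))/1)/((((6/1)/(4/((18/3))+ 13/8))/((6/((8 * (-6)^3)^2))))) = -0.00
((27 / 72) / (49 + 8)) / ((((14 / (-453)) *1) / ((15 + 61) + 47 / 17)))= -606567 / 36176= -16.77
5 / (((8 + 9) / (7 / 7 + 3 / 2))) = 25 / 34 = 0.74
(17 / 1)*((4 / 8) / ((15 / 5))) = 17 / 6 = 2.83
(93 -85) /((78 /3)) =4 /13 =0.31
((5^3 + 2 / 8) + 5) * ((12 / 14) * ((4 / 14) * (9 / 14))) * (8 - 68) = -1230.35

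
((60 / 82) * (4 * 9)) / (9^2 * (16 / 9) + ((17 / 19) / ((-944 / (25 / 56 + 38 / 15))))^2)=0.18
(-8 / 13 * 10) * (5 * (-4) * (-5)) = -8000 / 13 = -615.38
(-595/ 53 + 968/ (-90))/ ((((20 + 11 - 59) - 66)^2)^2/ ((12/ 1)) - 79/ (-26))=-1363102/ 403452213495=-0.00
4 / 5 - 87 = -431 / 5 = -86.20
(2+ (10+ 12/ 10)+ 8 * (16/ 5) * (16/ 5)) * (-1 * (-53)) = 126034/ 25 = 5041.36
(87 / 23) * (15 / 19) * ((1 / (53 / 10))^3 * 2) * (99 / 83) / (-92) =-64597500 / 124198106341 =-0.00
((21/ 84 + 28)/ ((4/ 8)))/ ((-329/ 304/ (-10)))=171760/ 329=522.07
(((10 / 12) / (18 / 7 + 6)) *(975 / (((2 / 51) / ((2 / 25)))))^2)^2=9467824382289 / 64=147934755973.27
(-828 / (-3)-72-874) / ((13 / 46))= -30820 / 13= -2370.77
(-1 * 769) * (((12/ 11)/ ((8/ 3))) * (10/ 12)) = -11535/ 44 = -262.16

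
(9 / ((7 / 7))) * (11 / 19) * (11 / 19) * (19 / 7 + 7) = 74052 / 2527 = 29.30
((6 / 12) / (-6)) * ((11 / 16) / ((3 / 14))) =-77 / 288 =-0.27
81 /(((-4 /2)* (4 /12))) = -243 /2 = -121.50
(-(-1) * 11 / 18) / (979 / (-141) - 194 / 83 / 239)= -10255729 / 116686662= -0.09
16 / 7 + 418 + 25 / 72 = 211999 / 504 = 420.63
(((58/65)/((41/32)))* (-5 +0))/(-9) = 0.39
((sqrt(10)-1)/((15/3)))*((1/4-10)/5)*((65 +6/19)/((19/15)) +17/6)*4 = 1531751/18050-1531751*sqrt(10)/18050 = -183.49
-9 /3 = -3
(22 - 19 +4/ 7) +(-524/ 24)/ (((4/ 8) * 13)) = 58/ 273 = 0.21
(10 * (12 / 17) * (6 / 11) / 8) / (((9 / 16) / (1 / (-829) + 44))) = 5836000 / 155023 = 37.65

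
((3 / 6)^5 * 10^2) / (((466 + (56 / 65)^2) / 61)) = 6443125 / 15775888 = 0.41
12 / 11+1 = 23 / 11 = 2.09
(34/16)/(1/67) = 1139/8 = 142.38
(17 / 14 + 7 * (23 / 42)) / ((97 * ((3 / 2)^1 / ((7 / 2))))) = 106 / 873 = 0.12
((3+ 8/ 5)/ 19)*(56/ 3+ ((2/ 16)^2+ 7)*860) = 6681523/ 4560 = 1465.25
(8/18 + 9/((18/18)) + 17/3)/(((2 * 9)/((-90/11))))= -6.87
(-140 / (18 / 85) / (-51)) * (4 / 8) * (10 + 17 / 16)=10325 / 144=71.70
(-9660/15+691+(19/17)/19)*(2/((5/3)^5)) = 15552/2125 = 7.32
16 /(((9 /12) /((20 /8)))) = 160 /3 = 53.33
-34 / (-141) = 34 / 141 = 0.24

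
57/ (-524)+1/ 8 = 17/ 1048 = 0.02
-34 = -34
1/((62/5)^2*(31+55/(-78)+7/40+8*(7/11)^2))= 1179750/6114855493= 0.00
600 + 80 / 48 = 1805 / 3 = 601.67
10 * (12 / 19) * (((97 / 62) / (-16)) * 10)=-7275 / 1178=-6.18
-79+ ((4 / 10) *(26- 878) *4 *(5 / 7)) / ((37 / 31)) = -231757 / 259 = -894.81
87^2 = 7569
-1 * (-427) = 427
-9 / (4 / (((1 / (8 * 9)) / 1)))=-1 / 32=-0.03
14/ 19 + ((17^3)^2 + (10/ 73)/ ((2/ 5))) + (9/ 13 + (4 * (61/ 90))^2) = 881329959003979/ 36512775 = 24137578.12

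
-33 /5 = -6.60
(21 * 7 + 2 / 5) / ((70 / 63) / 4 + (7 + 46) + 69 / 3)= 1.93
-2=-2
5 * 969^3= 4549266045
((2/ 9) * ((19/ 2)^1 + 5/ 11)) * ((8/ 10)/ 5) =292/ 825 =0.35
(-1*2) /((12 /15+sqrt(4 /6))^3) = 222750 -181875*sqrt(6) /2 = -0.47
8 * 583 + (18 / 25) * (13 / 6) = 4665.56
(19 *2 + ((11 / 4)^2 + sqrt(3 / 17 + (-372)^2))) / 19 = 729 / 304 + sqrt(39993027) / 323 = 21.98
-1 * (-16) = 16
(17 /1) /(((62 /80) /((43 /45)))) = 5848 /279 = 20.96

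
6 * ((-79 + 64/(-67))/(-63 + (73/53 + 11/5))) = 2839210/351683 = 8.07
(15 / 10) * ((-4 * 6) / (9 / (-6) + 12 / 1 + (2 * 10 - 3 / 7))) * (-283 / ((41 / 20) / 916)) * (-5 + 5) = 0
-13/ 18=-0.72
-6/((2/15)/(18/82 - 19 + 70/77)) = 362700/451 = 804.21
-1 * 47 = -47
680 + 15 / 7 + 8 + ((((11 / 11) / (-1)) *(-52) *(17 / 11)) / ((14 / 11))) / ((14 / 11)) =36248 / 49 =739.76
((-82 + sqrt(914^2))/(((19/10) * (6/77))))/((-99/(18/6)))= -29120/171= -170.29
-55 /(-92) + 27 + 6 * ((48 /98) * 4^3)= 972283 /4508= 215.68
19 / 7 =2.71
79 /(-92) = -79 /92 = -0.86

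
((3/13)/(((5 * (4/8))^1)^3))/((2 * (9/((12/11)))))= 16/17875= 0.00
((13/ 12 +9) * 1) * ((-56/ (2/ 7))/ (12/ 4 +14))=-5929/ 51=-116.25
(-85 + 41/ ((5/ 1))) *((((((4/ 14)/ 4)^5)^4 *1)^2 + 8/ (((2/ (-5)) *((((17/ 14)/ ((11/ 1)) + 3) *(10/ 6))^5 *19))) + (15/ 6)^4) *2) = -245646610467480896720136931537294825422404016776875345937838484791/ 40941396431799339099374267750134620386564429093626760396800000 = -5999.96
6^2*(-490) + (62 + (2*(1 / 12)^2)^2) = -91124351 / 5184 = -17578.00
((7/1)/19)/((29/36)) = 252/551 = 0.46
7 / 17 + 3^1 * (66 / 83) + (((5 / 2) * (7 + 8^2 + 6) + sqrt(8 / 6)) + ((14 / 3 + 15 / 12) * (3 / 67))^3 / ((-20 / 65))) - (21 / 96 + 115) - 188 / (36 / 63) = -27049492254777 / 108640407808 + 2 * sqrt(3) / 3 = -247.83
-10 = -10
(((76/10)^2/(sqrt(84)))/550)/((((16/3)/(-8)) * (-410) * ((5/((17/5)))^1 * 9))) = 6137 * sqrt(21)/8879062500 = 0.00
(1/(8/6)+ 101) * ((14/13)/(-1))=-2849/26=-109.58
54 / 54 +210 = 211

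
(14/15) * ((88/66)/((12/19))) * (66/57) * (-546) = -56056/45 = -1245.69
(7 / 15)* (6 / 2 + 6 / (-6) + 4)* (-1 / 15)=-14 / 75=-0.19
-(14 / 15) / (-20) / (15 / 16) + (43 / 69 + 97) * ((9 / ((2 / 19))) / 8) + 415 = 37736038 / 25875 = 1458.40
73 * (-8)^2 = 4672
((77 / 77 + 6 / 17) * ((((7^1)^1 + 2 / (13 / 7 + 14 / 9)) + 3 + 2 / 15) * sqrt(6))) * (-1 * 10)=-318044 * sqrt(6) / 2193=-355.24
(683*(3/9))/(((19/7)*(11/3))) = 4781/209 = 22.88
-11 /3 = -3.67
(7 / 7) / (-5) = -1 / 5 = -0.20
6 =6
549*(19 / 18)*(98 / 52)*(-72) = -1022238 / 13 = -78633.69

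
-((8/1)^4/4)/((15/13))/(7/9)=-39936/35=-1141.03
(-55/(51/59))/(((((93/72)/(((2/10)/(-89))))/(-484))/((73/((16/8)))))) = -91721872/46903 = -1955.57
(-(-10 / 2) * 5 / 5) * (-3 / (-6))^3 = 5 / 8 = 0.62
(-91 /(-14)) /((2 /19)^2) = 4693 /8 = 586.62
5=5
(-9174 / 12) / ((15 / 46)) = -35167 / 15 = -2344.47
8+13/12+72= 973/12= 81.08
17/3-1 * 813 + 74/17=-40952/51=-802.98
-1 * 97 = -97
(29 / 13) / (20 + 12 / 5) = 145 / 1456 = 0.10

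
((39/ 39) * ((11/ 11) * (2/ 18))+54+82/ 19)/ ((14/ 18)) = 9991/ 133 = 75.12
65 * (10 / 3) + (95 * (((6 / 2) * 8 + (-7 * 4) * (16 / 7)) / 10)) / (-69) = 5110 / 23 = 222.17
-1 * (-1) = 1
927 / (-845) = -927 / 845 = -1.10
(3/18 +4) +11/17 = 491/102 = 4.81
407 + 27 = 434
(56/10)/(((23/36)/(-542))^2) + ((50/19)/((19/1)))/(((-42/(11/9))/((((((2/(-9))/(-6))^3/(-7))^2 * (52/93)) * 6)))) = 428026808423574022973193448/106202573640142382655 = 4030286.59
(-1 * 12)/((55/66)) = -72/5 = -14.40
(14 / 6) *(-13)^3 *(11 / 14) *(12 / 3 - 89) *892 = 916170970 / 3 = 305390323.33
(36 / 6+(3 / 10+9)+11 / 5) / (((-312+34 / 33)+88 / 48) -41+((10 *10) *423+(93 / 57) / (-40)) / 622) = -90998600 / 1467053421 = -0.06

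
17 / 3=5.67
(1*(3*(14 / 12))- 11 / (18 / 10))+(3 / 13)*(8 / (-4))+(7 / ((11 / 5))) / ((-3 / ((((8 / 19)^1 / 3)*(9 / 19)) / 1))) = -2920669 / 929214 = -3.14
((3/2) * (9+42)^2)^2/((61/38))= 1156849371/122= 9482371.89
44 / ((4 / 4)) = 44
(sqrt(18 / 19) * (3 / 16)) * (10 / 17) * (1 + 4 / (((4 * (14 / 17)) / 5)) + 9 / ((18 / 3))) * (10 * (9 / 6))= 13.80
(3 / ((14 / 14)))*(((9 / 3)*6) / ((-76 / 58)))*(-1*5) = 3915 / 19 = 206.05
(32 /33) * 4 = 3.88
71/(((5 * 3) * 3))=71/45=1.58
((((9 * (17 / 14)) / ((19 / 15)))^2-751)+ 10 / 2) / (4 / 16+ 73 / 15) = -712754265 / 5430523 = -131.25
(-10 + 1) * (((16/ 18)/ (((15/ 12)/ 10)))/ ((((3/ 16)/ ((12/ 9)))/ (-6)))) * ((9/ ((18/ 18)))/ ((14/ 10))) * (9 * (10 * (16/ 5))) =35389440/ 7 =5055634.29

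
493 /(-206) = -2.39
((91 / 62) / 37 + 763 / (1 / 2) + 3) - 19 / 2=1742912 / 1147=1519.54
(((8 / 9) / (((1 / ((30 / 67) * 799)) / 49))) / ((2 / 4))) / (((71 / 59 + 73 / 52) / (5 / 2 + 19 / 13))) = 76134600640 / 1607799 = 47353.31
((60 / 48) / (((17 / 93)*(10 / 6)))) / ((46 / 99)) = 27621 / 3128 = 8.83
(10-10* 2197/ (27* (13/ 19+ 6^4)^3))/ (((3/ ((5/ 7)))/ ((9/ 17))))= 20188182534390400/ 16015958741695563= 1.26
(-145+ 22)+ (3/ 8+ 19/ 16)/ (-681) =-1340233/ 10896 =-123.00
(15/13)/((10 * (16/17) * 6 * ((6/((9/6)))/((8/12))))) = 17/4992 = 0.00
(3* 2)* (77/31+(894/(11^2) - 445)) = -9792984/3751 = -2610.77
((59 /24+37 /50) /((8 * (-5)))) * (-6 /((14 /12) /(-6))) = -17271 /7000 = -2.47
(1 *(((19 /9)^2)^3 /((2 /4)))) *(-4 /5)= -376367048 /2657205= -141.64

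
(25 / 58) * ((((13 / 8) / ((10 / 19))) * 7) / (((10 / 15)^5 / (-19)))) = -39913965 / 29696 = -1344.09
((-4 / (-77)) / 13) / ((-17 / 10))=-40 / 17017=-0.00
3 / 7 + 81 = 570 / 7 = 81.43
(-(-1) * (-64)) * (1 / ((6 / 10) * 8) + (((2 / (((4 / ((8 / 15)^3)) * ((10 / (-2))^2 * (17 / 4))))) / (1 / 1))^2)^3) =-116122126396139971985694172339760081464 / 8709159479710497893393039703369140625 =-13.33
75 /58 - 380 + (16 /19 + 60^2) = 3550793 /1102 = 3222.14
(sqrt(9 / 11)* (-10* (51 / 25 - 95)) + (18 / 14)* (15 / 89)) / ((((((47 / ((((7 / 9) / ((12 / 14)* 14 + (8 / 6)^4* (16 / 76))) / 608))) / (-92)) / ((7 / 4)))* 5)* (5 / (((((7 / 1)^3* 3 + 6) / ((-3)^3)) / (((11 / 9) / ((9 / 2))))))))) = 24295383 / 57400665344 + 10978813629* sqrt(11) / 22170200800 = 1.64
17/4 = 4.25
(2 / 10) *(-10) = -2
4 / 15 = 0.27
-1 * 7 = -7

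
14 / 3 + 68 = 72.67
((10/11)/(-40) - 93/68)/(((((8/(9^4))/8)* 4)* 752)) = -3.03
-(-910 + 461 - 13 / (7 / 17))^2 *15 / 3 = -56582480 / 49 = -1154744.49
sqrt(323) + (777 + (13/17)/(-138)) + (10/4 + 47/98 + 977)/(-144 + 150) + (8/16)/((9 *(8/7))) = sqrt(323) + 2594391313/2758896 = 958.35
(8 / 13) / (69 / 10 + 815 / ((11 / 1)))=880 / 115817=0.01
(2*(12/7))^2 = 576/49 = 11.76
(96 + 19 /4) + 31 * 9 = 1519 /4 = 379.75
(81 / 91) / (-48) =-27 / 1456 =-0.02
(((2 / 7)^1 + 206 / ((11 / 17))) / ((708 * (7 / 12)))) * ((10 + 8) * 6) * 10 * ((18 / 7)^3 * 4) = 618165872640 / 10907743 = 56672.21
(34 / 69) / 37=34 / 2553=0.01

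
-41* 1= -41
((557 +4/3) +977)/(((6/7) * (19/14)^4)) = 619304336/1172889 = 528.02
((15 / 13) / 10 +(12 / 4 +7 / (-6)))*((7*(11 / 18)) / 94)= 1463 / 16497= 0.09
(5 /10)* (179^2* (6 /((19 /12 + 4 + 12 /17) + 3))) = 19609092 /1895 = 10347.81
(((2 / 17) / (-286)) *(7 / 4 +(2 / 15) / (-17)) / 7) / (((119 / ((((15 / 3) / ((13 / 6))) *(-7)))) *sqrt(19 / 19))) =1777 / 127865738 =0.00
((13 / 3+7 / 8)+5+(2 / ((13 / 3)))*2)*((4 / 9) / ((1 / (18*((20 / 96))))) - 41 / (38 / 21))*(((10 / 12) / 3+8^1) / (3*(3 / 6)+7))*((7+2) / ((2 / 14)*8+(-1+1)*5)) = -8668257227 / 4837248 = -1791.98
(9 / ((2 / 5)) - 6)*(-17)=-561 / 2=-280.50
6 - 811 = -805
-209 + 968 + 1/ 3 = 2278/ 3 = 759.33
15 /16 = 0.94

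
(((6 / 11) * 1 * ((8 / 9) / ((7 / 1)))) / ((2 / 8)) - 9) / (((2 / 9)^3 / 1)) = -489645 / 616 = -794.88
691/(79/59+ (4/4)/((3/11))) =122307/886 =138.04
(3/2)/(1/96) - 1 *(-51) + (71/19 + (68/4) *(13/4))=19303/76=253.99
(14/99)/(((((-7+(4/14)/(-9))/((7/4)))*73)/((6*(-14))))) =0.04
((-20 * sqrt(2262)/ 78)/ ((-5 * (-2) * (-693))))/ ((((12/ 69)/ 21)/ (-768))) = -163.19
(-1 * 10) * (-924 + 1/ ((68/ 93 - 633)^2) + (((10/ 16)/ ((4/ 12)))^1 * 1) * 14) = 62080446552975/ 6915115202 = 8977.50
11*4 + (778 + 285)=1107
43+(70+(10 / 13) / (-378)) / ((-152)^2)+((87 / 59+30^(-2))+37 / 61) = 230276121136727 / 5107568356800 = 45.09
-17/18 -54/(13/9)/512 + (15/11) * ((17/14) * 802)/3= 1018567345/2306304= 441.64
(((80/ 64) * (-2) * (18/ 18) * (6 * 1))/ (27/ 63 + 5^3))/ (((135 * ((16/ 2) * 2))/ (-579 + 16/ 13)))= 0.03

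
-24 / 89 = -0.27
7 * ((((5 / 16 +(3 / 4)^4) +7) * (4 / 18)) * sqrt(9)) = 4557 / 128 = 35.60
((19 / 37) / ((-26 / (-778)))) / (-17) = -7391 / 8177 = -0.90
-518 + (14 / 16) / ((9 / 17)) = -37177 / 72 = -516.35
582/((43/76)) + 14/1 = 44834/43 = 1042.65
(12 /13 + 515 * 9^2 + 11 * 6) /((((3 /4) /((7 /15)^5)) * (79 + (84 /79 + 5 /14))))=2692438777448 /175610784375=15.33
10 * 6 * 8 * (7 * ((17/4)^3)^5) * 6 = 53743318392371.65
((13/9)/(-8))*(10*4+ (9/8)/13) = -4169/576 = -7.24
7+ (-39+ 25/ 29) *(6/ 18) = -497/ 87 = -5.71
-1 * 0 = 0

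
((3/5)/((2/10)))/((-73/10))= -30/73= -0.41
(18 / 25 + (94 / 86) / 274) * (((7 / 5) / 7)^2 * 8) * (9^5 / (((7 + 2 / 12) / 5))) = 302214199176 / 31664125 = 9544.37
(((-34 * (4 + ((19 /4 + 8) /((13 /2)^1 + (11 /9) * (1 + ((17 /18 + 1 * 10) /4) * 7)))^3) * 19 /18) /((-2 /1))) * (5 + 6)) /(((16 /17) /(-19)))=-9583069983189172481 /591076866075624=-16212.90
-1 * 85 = -85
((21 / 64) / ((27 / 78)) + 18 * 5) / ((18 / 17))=148427 / 1728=85.90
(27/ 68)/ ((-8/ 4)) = -27/ 136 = -0.20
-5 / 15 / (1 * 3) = -1 / 9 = -0.11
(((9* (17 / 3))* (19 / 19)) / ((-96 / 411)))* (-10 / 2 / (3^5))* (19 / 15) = 44251 / 7776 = 5.69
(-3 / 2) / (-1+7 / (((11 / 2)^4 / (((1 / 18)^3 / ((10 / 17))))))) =160099335 / 106732652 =1.50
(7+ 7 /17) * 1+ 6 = 228 /17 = 13.41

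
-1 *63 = -63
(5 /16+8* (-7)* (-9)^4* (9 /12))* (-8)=4408987 /2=2204493.50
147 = 147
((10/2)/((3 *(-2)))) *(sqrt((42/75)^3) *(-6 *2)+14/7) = -5/3+28 *sqrt(14)/25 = 2.52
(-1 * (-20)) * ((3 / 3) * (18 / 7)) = 360 / 7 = 51.43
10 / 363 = 0.03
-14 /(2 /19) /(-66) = 133 /66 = 2.02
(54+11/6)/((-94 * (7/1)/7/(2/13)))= -0.09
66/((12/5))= 55/2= 27.50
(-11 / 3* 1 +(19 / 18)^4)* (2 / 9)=-0.54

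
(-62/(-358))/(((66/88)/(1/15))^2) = 496/362475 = 0.00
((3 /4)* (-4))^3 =-27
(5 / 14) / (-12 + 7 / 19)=-95 / 3094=-0.03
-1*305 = -305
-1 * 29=-29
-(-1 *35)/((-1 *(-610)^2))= -7/74420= -0.00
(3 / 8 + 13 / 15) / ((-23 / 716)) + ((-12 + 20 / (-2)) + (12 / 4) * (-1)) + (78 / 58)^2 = -35888071 / 580290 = -61.85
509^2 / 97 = 259081 / 97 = 2670.94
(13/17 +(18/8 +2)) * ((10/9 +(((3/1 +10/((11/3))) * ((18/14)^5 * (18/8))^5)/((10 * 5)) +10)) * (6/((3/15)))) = 106778683932559845538624315687711/200102764552374008513556480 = 533619.23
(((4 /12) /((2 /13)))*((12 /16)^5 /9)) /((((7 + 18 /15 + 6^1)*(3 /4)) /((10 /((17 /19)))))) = 18525 /308992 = 0.06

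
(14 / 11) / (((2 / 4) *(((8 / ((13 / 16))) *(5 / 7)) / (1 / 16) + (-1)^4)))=2548 / 113641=0.02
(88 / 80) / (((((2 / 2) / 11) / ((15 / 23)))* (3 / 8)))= 484 / 23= 21.04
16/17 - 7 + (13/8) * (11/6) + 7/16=-539/204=-2.64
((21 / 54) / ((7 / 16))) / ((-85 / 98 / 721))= -565264 / 765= -738.91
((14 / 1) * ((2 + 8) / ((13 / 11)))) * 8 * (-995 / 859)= -1097.73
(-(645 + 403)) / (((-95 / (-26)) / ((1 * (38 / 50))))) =-27248 / 125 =-217.98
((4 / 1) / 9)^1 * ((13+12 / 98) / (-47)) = -2572 / 20727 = -0.12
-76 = -76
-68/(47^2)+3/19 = 5335/41971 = 0.13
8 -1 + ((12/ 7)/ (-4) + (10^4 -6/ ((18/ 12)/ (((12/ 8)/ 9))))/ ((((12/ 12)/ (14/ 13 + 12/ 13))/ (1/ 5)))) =4006.30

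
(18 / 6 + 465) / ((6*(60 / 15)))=39 / 2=19.50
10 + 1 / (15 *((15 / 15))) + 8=271 / 15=18.07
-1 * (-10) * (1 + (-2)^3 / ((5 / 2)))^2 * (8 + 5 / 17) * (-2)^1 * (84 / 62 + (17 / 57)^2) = -3307945916 / 2853705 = -1159.18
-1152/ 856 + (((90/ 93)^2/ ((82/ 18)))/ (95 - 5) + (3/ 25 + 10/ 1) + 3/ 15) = 946101156/ 105397675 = 8.98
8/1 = 8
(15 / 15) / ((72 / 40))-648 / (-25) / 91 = 17207 / 20475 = 0.84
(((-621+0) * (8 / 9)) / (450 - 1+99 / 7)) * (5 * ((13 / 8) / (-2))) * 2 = 9.68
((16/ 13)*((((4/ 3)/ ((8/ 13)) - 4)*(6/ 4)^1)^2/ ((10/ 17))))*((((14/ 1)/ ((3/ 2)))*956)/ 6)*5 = 13765444/ 117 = 117653.37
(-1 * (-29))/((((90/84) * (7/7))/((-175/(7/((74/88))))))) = -37555/66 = -569.02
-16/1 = -16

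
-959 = -959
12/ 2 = 6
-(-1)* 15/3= 5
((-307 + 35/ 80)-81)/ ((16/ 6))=-18603/ 128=-145.34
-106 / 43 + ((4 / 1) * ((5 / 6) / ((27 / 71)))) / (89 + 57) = -611513 / 254259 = -2.41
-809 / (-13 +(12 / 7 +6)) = 153.05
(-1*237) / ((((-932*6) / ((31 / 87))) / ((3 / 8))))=2449 / 432448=0.01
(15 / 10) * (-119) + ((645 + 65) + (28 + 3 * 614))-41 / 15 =71963 / 30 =2398.77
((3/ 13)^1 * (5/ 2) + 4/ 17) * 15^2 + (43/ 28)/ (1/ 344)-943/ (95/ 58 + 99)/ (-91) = 12842915213/ 18059678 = 711.14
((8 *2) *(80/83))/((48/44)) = 3520/249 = 14.14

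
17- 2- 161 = -146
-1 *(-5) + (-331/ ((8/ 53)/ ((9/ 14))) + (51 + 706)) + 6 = -71871/ 112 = -641.71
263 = 263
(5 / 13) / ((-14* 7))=-5 / 1274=-0.00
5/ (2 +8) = 1/ 2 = 0.50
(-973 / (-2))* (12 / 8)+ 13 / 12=4385 / 6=730.83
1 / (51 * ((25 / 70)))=14 / 255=0.05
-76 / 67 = -1.13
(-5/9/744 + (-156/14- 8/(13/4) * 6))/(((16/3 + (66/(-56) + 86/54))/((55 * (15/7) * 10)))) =-1184221725/222859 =-5313.77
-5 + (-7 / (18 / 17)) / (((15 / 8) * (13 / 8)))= -12583 / 1755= -7.17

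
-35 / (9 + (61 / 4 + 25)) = -140 / 197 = -0.71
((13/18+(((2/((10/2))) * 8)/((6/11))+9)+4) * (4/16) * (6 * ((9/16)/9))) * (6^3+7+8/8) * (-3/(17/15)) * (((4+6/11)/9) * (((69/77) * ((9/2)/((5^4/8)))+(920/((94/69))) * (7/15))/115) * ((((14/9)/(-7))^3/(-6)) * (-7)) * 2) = 3060328683328/79288864875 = 38.60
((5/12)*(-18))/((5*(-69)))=1/46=0.02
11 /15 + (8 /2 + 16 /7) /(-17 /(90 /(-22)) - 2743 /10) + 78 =200936171 /2552865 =78.71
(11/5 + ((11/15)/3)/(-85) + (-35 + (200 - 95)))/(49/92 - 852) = -25406168/299631375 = -0.08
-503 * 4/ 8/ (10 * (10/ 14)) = -3521/ 100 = -35.21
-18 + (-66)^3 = -287514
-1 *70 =-70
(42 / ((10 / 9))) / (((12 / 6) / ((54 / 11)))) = 5103 / 55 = 92.78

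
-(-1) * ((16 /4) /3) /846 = 2 /1269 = 0.00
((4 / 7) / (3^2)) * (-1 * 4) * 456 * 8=-926.48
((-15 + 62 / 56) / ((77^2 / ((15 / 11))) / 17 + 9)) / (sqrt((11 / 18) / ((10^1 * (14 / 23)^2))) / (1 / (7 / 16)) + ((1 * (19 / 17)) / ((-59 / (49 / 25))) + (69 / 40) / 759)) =-833155582941495000 * sqrt(55) / 20117043680137555669-1212120073312632000 / 20117043680137555669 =-0.37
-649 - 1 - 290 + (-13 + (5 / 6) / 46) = -263023 / 276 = -952.98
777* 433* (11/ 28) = 528693/ 4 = 132173.25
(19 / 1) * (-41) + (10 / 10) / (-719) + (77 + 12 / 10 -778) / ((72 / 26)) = -1031.71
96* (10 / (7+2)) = 106.67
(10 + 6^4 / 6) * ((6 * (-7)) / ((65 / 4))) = -37968 / 65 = -584.12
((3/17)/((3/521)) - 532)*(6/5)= -51138/85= -601.62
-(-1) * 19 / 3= 19 / 3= 6.33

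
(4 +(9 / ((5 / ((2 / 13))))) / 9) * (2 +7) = 2358 / 65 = 36.28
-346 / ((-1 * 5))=346 / 5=69.20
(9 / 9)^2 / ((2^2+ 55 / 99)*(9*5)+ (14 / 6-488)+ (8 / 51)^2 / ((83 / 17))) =-12699 / 3564122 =-0.00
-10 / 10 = -1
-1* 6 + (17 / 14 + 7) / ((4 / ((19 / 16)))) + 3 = -503 / 896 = -0.56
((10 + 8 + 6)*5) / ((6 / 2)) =40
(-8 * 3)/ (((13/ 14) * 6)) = -56/ 13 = -4.31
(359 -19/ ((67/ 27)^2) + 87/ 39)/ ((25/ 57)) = 1191316017/ 1458925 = 816.57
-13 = -13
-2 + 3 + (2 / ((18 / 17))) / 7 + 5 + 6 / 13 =5513 / 819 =6.73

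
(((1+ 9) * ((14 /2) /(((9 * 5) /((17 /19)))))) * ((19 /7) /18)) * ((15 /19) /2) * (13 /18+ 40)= 62305 /18468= 3.37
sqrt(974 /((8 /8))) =sqrt(974) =31.21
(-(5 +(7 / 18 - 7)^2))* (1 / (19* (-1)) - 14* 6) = 25202257 / 6156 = 4093.93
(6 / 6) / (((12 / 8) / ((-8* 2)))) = -32 / 3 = -10.67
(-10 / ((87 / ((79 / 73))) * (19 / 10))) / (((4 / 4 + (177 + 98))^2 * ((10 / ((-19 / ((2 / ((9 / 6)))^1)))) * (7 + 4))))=395 / 3547821024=0.00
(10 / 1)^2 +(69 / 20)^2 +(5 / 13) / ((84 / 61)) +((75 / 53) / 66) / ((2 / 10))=7148722499 / 63663600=112.29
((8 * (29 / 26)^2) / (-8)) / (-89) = 841 / 60164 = 0.01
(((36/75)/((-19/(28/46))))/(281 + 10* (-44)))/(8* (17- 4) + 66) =0.00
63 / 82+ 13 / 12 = 911 / 492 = 1.85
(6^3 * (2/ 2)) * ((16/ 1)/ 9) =384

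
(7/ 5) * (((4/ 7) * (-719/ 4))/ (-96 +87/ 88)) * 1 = 63272/ 41805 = 1.51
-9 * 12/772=-27/193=-0.14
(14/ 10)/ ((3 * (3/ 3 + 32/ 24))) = 1/ 5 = 0.20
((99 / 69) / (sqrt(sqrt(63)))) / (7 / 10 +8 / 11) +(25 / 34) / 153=25 / 5202 +1210 *sqrt(3) *7^(3 / 4) / 25277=0.36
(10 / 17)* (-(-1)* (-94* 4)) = -3760 / 17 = -221.18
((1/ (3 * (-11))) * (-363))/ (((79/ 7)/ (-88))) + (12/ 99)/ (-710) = -79380998/ 925485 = -85.77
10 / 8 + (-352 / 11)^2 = 4101 / 4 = 1025.25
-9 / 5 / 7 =-9 / 35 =-0.26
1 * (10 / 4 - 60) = -115 / 2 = -57.50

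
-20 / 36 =-5 / 9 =-0.56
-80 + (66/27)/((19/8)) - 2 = -13846/171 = -80.97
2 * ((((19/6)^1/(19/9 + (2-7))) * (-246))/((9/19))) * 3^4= 1198881/13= 92221.62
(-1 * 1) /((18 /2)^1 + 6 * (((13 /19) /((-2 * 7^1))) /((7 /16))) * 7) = -133 /573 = -0.23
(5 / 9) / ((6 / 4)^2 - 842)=-20 / 30231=-0.00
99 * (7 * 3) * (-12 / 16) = -1559.25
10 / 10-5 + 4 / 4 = -3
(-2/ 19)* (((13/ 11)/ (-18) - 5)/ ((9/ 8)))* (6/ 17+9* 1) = 25016/ 5643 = 4.43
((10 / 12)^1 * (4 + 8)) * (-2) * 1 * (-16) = 320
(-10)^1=-10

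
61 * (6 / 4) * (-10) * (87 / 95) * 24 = -382104 / 19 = -20110.74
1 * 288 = 288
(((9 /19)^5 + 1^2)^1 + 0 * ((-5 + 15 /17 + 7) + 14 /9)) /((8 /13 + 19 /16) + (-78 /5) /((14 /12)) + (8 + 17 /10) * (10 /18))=-166102896960 /1002550200209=-0.17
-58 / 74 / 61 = -0.01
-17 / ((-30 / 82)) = 697 / 15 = 46.47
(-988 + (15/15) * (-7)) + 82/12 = -988.17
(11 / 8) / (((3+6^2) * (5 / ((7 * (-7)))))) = -0.35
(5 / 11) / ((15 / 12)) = 4 / 11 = 0.36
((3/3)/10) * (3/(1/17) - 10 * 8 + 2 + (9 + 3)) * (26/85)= -39/85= -0.46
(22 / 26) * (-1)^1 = -11 / 13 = -0.85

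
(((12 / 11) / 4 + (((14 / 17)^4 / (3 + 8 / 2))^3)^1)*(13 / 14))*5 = 113729517447407875 / 89723824533383194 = 1.27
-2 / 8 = -1 / 4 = -0.25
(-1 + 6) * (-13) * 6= -390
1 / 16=0.06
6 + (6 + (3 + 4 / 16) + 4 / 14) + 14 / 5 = 2567 / 140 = 18.34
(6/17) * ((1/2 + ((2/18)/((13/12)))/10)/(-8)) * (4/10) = -199/22100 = -0.01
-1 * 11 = -11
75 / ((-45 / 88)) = -440 / 3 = -146.67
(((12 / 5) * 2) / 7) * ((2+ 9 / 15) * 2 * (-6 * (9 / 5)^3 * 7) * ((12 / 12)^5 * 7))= -19105632 / 3125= -6113.80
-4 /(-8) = 1 /2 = 0.50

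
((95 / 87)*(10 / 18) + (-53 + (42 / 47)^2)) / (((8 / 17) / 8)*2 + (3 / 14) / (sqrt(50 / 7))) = -4247862270400 / 5187211353 + 257905923560*sqrt(14) / 1729070451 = -260.81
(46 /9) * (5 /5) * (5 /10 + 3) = 161 /9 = 17.89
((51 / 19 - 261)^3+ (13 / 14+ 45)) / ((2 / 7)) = -1655162128031 / 27436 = -60328113.72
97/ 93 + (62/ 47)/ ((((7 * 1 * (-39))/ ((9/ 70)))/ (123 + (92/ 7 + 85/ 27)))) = 279629429/ 292354335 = 0.96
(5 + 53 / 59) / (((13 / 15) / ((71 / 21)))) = 123540 / 5369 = 23.01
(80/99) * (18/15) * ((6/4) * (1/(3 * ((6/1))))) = 8/99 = 0.08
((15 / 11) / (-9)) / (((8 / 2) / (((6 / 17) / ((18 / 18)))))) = -5 / 374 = -0.01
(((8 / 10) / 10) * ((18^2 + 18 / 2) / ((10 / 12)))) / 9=444 / 125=3.55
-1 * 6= -6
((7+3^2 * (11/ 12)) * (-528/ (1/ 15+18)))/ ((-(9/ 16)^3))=54968320/ 21951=2504.14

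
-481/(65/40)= -296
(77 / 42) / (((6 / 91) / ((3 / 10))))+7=1841 / 120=15.34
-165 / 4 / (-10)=33 / 8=4.12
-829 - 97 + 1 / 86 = -79635 / 86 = -925.99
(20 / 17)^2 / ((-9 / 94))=-37600 / 2601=-14.46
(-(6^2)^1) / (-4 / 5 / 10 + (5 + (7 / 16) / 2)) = -28800 / 4111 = -7.01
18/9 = 2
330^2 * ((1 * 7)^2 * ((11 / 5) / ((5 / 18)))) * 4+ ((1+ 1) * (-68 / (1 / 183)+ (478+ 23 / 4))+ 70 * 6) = 338048295 / 2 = 169024147.50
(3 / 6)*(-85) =-85 / 2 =-42.50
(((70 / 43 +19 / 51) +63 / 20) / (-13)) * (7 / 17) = -0.16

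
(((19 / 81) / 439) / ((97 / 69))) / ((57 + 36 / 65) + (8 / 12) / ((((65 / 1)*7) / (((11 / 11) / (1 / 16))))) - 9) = 198835 / 25412342076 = 0.00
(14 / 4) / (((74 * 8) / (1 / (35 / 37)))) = 1 / 160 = 0.01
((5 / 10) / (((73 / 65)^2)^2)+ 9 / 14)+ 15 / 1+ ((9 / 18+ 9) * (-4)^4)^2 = 5914639.96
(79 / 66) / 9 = 79 / 594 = 0.13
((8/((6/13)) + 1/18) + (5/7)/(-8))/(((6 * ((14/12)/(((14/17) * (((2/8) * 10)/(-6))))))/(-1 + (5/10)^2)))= 43595/68544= 0.64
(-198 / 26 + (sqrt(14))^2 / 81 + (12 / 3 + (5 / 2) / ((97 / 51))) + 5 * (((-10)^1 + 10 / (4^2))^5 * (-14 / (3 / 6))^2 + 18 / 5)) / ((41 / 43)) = -2553529844586756713 / 8576575488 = -297733034.37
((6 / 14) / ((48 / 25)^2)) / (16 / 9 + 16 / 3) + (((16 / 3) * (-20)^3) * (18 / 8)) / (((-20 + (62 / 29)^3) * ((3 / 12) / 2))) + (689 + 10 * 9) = 77517124346743 / 1021755392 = 75866.62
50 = 50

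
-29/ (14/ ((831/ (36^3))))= -8033/ 217728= -0.04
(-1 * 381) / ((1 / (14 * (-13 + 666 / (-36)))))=168021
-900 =-900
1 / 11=0.09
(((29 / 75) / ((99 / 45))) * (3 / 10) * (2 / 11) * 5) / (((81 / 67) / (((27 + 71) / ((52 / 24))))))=380828 / 212355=1.79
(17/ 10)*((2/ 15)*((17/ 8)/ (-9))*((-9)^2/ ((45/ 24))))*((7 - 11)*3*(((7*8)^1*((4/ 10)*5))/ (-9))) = -129472/ 375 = -345.26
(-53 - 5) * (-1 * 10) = 580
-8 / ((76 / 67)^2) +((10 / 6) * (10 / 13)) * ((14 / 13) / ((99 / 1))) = -224810977 / 36239346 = -6.20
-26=-26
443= 443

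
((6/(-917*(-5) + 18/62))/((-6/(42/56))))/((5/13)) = -1209/2842880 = -0.00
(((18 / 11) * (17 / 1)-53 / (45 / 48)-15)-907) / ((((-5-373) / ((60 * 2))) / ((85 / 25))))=10667024 / 10395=1026.17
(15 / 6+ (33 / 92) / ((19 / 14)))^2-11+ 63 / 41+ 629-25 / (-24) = 118050944657 / 187913496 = 628.22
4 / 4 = 1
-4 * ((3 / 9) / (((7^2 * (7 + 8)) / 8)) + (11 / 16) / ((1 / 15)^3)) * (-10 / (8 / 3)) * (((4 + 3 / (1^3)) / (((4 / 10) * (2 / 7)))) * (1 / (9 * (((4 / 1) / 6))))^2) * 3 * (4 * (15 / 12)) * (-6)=-2046518825 / 384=-5329476.11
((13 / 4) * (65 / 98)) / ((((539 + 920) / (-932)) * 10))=-39377 / 285964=-0.14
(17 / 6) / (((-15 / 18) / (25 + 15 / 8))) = -731 / 8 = -91.38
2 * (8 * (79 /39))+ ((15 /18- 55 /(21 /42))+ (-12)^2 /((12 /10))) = 3373 /78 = 43.24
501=501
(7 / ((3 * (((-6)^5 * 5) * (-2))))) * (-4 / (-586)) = 7 / 34175520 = 0.00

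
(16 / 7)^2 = 256 / 49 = 5.22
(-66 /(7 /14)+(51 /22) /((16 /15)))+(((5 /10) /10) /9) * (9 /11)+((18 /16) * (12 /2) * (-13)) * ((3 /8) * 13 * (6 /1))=-4745857 /1760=-2696.51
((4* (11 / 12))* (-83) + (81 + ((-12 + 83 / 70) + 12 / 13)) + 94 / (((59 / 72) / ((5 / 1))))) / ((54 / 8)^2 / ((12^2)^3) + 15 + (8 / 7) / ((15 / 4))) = 22.24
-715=-715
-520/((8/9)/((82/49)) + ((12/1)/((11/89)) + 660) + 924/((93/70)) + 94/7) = -229008780/645864001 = -0.35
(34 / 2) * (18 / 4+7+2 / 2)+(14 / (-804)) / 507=21655234 / 101907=212.50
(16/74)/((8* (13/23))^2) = 529/50024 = 0.01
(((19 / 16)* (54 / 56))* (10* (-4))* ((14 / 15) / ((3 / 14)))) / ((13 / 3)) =-1197 / 26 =-46.04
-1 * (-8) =8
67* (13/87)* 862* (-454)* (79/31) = -26928264532/2697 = -9984525.23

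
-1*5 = -5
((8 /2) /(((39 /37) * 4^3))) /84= 37 /52416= 0.00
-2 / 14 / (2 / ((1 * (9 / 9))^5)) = -1 / 14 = -0.07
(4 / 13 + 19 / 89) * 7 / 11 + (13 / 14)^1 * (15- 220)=-190.03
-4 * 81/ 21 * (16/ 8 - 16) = 216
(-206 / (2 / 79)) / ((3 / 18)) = -48822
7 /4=1.75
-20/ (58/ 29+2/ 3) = -15/ 2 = -7.50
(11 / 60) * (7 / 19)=77 / 1140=0.07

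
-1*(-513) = 513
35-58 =-23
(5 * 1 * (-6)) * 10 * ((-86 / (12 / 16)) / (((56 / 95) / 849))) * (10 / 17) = 3468165000 / 119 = 29144243.70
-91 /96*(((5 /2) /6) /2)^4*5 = -284375 /31850496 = -0.01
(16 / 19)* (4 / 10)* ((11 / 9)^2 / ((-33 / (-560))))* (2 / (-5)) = -78848 / 23085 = -3.42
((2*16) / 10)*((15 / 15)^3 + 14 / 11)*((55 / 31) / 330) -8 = -8144 / 1023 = -7.96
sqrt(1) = 1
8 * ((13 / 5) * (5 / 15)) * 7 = 728 / 15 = 48.53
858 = 858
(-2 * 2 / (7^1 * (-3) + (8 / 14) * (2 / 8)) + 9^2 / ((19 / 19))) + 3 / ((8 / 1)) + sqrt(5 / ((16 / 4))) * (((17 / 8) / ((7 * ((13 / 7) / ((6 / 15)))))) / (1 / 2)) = 17 * sqrt(5) / 260 + 47635 / 584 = 81.71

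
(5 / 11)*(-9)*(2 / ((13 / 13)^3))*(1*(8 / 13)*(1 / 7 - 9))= 44.60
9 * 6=54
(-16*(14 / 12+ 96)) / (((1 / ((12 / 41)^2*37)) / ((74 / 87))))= -204320512 / 48749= -4191.28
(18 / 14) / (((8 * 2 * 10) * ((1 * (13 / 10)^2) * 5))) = 9 / 9464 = 0.00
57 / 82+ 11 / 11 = 139 / 82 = 1.70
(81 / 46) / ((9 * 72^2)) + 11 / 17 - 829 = -373116655 / 450432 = -828.35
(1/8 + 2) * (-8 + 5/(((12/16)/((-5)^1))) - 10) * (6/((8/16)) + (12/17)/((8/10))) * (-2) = 5621/2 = 2810.50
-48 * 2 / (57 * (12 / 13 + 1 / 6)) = -2496 / 1615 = -1.55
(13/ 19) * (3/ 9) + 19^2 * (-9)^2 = 1666750/ 57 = 29241.23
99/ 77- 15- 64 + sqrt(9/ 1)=-523/ 7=-74.71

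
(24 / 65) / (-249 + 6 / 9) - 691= -33461747 / 48425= -691.00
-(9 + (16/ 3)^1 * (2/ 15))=-437/ 45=-9.71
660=660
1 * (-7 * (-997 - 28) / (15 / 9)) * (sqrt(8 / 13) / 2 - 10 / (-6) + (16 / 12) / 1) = 4305 * sqrt(26) / 13 + 12915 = 14603.56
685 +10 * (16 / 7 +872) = 65995 / 7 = 9427.86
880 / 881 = 1.00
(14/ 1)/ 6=7/ 3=2.33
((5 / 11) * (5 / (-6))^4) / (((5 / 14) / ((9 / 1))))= 4375 / 792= 5.52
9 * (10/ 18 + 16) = 149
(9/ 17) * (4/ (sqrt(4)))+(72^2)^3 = 2368339181586/ 17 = 139314069505.06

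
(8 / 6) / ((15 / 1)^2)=4 / 675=0.01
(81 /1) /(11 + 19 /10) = 270 /43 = 6.28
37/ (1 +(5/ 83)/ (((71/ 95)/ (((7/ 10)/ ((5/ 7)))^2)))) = 21804100/ 634919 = 34.34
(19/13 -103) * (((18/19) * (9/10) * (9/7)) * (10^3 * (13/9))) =-21384000/133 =-160781.95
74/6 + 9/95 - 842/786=424007/37335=11.36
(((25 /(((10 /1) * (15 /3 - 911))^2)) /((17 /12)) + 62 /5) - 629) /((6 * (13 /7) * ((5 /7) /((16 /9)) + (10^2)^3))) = -1405347295646 /25396676044017525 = -0.00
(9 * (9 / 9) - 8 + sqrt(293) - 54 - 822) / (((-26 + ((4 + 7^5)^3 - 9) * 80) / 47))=-41125 / 380076161577734 + 47 * sqrt(293) / 380076161577734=-0.00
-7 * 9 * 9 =-567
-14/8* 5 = -35/4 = -8.75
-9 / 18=-0.50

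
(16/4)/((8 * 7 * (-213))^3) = -1/424270562688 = -0.00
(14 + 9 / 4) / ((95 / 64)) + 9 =379 / 19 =19.95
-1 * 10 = -10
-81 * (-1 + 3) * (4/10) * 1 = -324/5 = -64.80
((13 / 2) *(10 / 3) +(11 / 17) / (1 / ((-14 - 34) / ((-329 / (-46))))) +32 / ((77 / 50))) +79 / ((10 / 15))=57808235 / 369138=156.60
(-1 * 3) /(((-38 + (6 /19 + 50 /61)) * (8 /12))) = 3477 /28484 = 0.12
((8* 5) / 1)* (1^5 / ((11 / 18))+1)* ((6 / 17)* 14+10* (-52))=-923360 / 17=-54315.29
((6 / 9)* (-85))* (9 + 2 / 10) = -1564 / 3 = -521.33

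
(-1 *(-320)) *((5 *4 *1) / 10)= 640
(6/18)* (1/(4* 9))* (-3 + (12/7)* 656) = 2617/252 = 10.38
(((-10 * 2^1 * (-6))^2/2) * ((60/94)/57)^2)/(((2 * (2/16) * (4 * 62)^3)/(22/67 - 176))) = -66206250/1591705811653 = -0.00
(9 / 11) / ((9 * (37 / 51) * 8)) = 0.02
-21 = -21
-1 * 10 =-10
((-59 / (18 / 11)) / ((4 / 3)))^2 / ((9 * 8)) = 421201 / 41472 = 10.16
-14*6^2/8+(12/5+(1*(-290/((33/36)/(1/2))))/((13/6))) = -95529/715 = -133.61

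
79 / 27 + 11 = 376 / 27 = 13.93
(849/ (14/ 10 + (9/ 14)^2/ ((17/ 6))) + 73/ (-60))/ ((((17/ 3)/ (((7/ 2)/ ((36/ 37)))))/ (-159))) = -5811876987133/ 105076320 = -55311.01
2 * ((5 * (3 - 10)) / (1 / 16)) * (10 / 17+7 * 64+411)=-16366560 / 17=-962738.82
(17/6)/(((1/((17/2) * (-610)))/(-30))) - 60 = 440665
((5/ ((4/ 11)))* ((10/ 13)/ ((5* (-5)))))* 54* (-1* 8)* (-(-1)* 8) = 19008/ 13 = 1462.15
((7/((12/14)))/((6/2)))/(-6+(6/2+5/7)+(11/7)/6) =-343/255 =-1.35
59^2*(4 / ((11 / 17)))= 236708 / 11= 21518.91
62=62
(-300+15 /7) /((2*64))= -2085 /896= -2.33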